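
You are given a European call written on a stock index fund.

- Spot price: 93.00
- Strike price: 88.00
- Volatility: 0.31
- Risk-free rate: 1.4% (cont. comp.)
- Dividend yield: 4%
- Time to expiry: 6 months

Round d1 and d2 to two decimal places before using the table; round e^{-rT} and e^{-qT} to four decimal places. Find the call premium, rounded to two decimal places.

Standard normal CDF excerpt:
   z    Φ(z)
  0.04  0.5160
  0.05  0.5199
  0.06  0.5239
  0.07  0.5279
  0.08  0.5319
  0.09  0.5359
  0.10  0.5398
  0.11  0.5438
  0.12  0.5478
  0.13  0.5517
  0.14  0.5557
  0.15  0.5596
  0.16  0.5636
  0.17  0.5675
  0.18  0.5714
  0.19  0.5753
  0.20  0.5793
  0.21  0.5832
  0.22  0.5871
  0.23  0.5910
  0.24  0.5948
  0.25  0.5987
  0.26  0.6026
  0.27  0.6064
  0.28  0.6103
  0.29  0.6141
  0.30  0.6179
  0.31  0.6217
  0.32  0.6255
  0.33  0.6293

9.85

σ√T = 0.31 × 0.7071 = 0.2192
ln(S/K) + (r − q + σ²/2)T = ln(93/88) + (0.014 − 0.04 + 0.31²/2)·0.5 = 0.0553 + 0.0110 = 0.0663
d₁ = 0.0663 / 0.2192 = 0.3024 → 0.30
d₂ = d₁ − σ√T = 0.3024 − 0.2192 = 0.0832 → 0.08
exp(−qT) = exp(−0.04·0.5) = 0.9802;  exp(−rT) = exp(−0.014·0.5) = 0.9930
N(d₁) = N(0.30) = 0.6179;  N(d₂) = N(0.08) = 0.5319
C = 93·0.9802·0.6179 − 88·0.9930·0.5319 = 56.3269 − 46.4795 = 9.8473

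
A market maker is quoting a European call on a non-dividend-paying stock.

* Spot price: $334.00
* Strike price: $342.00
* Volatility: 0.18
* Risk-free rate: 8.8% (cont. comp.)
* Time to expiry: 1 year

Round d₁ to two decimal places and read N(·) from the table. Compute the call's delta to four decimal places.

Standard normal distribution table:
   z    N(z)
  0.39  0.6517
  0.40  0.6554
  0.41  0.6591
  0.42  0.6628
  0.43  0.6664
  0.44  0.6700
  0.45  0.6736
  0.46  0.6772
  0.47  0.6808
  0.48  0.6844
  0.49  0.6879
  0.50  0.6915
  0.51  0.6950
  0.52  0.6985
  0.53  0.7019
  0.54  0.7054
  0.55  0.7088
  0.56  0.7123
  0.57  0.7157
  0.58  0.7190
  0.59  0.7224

σ√T = 0.18·√1 = 0.1800
ln(S/K) + (r + σ²/2)T = ln(334/342) + (0.088 + 0.18²/2)·1 = -0.0237 + 0.1042 = 0.0805
d₁ = 0.0805 / 0.1800 = 0.4474 ≈ 0.45
N(d₁) = N(0.45) = 0.6736
Δ_call = N(d₁) = 0.6736

0.6736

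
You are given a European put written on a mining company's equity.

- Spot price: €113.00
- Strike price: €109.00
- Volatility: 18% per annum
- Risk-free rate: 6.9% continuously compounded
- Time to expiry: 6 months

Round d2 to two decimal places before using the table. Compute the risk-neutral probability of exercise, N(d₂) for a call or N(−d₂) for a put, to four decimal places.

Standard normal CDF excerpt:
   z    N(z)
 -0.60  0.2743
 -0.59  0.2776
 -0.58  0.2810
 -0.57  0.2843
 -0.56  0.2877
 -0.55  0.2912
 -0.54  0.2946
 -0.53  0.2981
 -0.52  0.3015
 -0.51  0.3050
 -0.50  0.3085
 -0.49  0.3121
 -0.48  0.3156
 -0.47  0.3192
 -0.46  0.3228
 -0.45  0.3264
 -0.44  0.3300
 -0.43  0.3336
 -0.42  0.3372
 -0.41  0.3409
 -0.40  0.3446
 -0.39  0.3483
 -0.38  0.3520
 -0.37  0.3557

T = 0.5;  σ√T = 0.1273
d₁ = [ln(113/109) + (0.069 + ½·0.18²)·0.5] / (σ√T) = (0.0360 + 0.0426) / 0.1273 = 0.6179 ⇒ 0.62
d₂ = 0.6179 − 0.1273 = 0.4906 ⇒ 0.49
Risk-neutral Pr[S_T < K] = N(−d₂) = N(-0.49) = 0.3121

0.3121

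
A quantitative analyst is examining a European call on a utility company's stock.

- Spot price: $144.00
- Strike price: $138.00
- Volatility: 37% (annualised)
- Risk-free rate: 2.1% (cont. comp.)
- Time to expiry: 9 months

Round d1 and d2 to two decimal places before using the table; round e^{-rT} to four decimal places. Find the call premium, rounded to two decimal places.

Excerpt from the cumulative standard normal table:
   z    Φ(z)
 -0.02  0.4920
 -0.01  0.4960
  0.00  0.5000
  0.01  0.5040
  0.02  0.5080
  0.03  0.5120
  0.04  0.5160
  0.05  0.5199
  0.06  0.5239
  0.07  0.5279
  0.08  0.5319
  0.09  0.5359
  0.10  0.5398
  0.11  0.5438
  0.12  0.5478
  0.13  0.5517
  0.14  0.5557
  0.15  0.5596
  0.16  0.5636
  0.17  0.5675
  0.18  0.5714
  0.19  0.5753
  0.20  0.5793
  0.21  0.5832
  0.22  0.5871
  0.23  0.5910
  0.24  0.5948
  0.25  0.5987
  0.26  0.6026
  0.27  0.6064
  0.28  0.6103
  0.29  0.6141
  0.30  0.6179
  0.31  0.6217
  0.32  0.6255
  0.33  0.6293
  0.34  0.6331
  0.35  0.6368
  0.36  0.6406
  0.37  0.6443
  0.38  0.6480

$22.16

σ√T = 0.37 × 0.8660 = 0.3204
d₁ = [ln(144/138) + (0.021 + 0.37²/2)·0.75] / 0.3204 = [0.0426 + 0.0671] / 0.3204 = 0.3422 ≈ 0.34
d₂ = d₁ − σ√T = 0.3422 − 0.3204 = 0.0218 ≈ 0.02
exp(−rT) = exp(−0.021·0.75) = 0.9844
N(d₁) = N(0.34) = 0.6331;  N(d₂) = N(0.02) = 0.5080
C = 144·0.6331 − 138·0.9844·0.5080 = 91.1664 − 69.0104 = 22.1560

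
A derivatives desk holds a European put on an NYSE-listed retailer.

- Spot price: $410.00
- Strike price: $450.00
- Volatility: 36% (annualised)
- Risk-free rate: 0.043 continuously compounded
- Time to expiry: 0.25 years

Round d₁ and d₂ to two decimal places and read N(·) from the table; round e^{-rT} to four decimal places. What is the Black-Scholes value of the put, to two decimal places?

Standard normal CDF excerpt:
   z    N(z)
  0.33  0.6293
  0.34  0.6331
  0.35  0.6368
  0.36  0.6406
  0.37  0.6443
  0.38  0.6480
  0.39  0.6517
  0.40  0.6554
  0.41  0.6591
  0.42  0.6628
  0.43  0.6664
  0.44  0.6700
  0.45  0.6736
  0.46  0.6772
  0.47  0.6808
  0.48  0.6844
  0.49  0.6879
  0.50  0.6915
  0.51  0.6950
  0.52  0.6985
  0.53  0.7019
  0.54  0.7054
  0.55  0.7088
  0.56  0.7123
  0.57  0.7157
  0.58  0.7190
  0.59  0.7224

$51.38

T = 0.25;  σ√T = 0.1800
d₁ = [ln(410/450) + (0.043 + 0.36²/2)·0.25] / 0.1800 = [-0.0931 + 0.0269] / 0.1800 = -0.3674 ≈ -0.37
d₂ = d₁ − σ√T = -0.3674 − 0.1800 = -0.5474 ≈ -0.55
exp(−rT) = exp(−0.043·0.25) = 0.9893
N(−d₂) = N(0.55) = 0.7088;  N(−d₁) = N(0.37) = 0.6443
P = 450·0.9893·0.7088 − 410·0.6443 = 315.5471 − 264.1630 = 51.3841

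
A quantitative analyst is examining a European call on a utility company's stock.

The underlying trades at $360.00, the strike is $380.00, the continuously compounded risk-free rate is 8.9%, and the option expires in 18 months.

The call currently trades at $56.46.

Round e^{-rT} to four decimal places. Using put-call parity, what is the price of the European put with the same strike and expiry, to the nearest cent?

$28.96

exp(−rT) = exp(−0.089·1.5) = 0.8750
Put-call parity: C − P = S − K·e^(−rT) = 360 − 380·0.8750 = 360 − 332.5000 = 27.5000
P = C − (C − P) = 56.46 − (27.5000) = 28.9600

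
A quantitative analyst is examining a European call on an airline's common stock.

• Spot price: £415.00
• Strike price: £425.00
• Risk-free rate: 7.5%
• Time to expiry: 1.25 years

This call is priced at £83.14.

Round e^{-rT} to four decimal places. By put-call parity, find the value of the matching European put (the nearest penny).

e^(−rT) = e^(−0.075·1.25) = 0.9105
Put-call parity: C − P = S − K·e^(−rT) = 415 − 425·0.9105 = 415 − 386.9625 = 28.0375
P = C − (C − P) = 83.14 − (28.0375) = 55.1025

£55.10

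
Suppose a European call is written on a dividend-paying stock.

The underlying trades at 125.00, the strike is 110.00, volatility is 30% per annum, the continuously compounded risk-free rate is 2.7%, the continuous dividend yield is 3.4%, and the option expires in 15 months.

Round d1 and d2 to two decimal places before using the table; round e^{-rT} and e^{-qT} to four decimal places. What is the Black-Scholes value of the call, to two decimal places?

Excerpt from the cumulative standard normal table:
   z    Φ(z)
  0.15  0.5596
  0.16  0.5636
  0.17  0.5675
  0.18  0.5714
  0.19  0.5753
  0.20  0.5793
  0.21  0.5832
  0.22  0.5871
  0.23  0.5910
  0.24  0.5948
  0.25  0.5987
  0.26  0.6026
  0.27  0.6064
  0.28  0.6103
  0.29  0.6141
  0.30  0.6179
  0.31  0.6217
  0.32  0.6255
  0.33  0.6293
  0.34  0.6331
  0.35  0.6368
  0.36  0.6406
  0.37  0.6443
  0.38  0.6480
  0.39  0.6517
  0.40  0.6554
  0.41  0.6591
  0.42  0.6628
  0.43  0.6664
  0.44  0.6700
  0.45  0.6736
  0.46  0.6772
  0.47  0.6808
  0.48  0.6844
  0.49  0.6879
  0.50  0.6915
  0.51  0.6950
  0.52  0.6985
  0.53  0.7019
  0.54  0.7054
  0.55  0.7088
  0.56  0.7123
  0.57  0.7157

22.50

T = 1.25;  σ√T = 0.3354
ln(S/K) + (r − q + σ²/2)T = ln(125/110) + (0.027 − 0.034 + 0.3²/2)·1.25 = 0.1278 + 0.0475 = 0.1753
d₁ = 0.1753 / 0.3354 = 0.5227 ≈ 0.52
d₂ = d₁ − σ√T = 0.5227 − 0.3354 = 0.1873 ≈ 0.19
e^(−qT) = e^(−0.034·1.25) = 0.9584;  e^(−rT) = e^(−0.027·1.25) = 0.9668
N(d₁) = N(0.52) = 0.6985;  N(d₂) = N(0.19) = 0.5753
C = 125·0.9584·0.6985 − 110·0.9668·0.5753 = 83.6803 − 61.1820 = 22.4983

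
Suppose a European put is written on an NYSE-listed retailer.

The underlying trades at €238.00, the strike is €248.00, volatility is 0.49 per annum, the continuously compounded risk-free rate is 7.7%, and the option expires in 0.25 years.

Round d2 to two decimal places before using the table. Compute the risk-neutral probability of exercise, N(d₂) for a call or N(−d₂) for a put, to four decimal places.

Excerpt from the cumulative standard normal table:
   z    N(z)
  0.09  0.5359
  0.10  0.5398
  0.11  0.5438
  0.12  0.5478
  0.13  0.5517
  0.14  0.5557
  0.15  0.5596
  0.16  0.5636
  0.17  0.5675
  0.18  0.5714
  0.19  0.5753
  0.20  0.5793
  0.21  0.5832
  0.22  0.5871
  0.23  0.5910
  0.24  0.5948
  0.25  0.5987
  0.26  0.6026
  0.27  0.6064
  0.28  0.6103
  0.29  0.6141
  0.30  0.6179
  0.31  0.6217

0.5832

σ√T = 0.49·√0.25 = 0.2450
d₁ = [ln(238/248) + (0.077 + 0.49²/2)·0.25] / 0.2450 = [-0.0412 + 0.0493] / 0.2450 = 0.0331 ⇒ 0.03
d₂ = d₁ − σ√T = 0.0331 − 0.2450 = -0.2119 ⇒ -0.21
Pr(exercise) under Q = N(−d₂) = N(0.21) = 0.5832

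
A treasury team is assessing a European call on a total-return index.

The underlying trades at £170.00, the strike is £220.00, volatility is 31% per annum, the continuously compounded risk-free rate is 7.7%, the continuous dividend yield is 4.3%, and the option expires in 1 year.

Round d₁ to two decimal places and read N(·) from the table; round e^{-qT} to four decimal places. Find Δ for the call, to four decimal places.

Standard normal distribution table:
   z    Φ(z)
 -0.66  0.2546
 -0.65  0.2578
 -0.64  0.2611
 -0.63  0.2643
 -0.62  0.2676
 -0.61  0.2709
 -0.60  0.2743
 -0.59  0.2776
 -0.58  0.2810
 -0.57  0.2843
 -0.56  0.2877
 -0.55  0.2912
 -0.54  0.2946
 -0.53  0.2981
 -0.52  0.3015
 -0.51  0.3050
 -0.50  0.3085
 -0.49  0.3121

0.2723

σ√T = 0.31·√1 = 0.3100
d₁ = [ln(170/220) + (0.077 − 0.043 + 0.31²/2)·1] / 0.3100 = [-0.2578 + 0.0821] / 0.3100 = -0.5670 which rounds to -0.57
N(d₁) = N(-0.57) = 0.2843
Δ_call = e^(−qT)·N(d₁) = 0.9579·0.2843 = 0.2723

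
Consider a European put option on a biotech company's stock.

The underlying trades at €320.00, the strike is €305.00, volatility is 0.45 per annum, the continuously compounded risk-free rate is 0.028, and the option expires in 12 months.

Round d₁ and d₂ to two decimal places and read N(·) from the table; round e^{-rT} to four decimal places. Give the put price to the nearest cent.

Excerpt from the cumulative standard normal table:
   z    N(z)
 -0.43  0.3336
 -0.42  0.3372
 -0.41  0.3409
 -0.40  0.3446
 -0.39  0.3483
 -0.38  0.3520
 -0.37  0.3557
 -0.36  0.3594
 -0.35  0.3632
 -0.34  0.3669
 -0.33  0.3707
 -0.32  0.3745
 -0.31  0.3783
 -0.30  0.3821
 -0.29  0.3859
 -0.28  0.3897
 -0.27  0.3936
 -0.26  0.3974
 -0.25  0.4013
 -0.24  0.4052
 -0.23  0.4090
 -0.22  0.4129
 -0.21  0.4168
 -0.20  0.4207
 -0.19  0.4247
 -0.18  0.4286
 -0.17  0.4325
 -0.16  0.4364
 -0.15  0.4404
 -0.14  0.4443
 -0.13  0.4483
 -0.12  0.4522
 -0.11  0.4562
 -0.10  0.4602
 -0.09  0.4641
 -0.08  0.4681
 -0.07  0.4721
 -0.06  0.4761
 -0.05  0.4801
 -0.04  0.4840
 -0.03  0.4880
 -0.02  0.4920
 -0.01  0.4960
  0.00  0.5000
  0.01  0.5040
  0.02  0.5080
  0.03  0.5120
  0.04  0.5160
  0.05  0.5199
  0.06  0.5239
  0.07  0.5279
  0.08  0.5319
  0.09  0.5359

€43.92

σ√T = 0.45 × 1.0000 = 0.4500
ln(S/K) + (r + σ²/2)T = ln(320/305) + (0.028 + 0.45²/2)·1 = 0.0480 + 0.1293 = 0.1773
d₁ = 0.1773 / 0.4500 = 0.3939 ≈ 0.39
d₂ = d₁ − σ√T = 0.3939 − 0.4500 = -0.0561 ≈ -0.06
exp(−rT) = exp(−0.028·1) = 0.9724
P = 305·0.9724·N(0.06) − 320·N(-0.39) = 305·0.9724·0.5239 − 320·0.3483 = 155.3793 − 111.4560 = 43.9233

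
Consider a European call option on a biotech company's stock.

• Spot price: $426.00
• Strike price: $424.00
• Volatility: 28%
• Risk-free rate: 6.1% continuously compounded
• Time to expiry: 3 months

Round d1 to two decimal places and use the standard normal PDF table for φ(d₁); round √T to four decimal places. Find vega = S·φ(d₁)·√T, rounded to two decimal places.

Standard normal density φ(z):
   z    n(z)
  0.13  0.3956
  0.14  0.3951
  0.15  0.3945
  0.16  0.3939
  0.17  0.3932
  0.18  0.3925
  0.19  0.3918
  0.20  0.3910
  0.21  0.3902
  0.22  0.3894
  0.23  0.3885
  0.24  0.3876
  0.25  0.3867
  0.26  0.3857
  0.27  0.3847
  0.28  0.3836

83.11

σ√T = 0.28·√0.25 = 0.1400
ln(S/K) + (r + σ²/2)T = ln(426/424) + (0.061 + 0.28²/2)·0.25 = 0.0047 + 0.0251 = 0.0298
d₁ = 0.0298 / 0.1400 = 0.2125 ≈ 0.21
√T = √0.25 = 0.5000
φ(d₁) = φ(0.21) = 0.3902
vega = S·φ(d₁)·√T = 426·0.3902·0.5000 = 83.1126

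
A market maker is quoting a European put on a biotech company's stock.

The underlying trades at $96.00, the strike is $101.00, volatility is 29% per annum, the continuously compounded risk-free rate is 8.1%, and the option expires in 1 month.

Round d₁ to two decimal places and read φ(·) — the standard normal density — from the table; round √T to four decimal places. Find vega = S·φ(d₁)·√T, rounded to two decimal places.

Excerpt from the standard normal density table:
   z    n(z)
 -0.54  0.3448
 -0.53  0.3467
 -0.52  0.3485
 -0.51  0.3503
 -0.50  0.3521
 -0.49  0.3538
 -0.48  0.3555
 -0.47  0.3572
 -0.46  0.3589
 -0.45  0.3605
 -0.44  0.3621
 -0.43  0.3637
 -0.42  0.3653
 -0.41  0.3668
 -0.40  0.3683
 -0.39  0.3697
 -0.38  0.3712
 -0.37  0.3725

9.85

σ√T = 0.29·√0.08333 = 0.0837
d₁ = [ln(96/101) + (0.081 + 0.29²/2)·0.08333] / 0.0837 = [-0.0508 + 0.0103] / 0.0837 = -0.4840 ⇒ -0.48
√T = √0.08333 = 0.2887
φ(d₁) = φ(-0.48) = 0.3555
vega = S·φ(d₁)·√T = 96·0.3555·0.2887 = 9.8528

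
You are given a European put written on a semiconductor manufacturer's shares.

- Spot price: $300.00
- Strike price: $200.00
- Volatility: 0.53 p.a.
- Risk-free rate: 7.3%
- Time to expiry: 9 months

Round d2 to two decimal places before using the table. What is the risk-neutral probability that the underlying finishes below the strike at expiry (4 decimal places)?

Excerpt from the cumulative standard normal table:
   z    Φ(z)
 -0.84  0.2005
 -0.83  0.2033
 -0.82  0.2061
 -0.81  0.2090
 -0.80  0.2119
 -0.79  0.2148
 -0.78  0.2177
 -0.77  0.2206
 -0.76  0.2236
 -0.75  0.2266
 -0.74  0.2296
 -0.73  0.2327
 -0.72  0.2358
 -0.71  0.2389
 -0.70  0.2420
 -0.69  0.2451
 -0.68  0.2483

0.2206

σ√T = 0.53 × 0.8660 = 0.4590
d₁ = [ln(300/200) + (0.073 + 0.53²/2)·0.75] / 0.4590 = [0.4055 + 0.1601] / 0.4590 = 1.2322 ⇒ 1.23
d₂ = d₁ − σ√T = 1.2322 − 0.4590 = 0.7732 ⇒ 0.77
Risk-neutral Pr[S_T < K] = N(−d₂) = N(-0.77) = 0.2206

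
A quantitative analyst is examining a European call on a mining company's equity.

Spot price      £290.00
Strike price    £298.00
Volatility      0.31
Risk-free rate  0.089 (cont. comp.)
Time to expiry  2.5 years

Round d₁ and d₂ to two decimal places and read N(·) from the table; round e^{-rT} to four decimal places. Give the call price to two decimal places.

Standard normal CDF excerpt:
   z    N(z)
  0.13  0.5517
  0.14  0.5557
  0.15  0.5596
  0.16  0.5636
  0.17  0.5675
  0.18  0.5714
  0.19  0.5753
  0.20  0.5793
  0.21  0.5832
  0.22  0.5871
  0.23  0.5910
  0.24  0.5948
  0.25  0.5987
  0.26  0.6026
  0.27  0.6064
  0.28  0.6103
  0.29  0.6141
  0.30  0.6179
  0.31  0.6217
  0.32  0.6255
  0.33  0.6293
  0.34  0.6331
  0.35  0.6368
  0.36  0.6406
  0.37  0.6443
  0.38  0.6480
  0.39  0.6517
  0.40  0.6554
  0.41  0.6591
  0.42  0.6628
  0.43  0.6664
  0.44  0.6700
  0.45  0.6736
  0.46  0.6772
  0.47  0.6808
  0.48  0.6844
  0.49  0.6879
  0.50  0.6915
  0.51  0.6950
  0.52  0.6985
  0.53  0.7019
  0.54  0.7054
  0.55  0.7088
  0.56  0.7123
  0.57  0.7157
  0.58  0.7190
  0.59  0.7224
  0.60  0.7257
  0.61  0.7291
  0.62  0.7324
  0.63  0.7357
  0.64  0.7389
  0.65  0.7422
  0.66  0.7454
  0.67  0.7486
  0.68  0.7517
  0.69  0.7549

σ√T = 0.31 × 1.5811 = 0.4902
d₁ = [ln(290/298) + (0.089 + 0.31²/2)·2.5] / 0.4902 = [-0.0272 + 0.3426] / 0.4902 = 0.6435 which rounds to 0.64
d₂ = d₁ − σ√T = 0.6435 − 0.4902 = 0.1533 which rounds to 0.15
exp(−rT) = exp(−0.089·2.5) = 0.8005
N(d₁) = N(0.64) = 0.7389;  N(d₂) = N(0.15) = 0.5596
C = 290·0.7389 − 298·0.8005·0.5596 = 214.2810 − 133.4920 = 80.7890

£80.79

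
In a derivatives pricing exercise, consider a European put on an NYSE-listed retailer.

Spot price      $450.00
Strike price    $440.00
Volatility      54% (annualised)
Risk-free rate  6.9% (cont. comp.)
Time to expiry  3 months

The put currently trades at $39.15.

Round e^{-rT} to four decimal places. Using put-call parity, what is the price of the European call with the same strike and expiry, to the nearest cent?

$56.67

exp(−rT) = exp(−0.069·0.25) = 0.9829
Put-call parity: C − P = S − K·e^(−rT) = 450 − 440·0.9829 = 450 − 432.4760 = 17.5240
C = P + (C − P) = 39.15 + (17.5240) = 56.6740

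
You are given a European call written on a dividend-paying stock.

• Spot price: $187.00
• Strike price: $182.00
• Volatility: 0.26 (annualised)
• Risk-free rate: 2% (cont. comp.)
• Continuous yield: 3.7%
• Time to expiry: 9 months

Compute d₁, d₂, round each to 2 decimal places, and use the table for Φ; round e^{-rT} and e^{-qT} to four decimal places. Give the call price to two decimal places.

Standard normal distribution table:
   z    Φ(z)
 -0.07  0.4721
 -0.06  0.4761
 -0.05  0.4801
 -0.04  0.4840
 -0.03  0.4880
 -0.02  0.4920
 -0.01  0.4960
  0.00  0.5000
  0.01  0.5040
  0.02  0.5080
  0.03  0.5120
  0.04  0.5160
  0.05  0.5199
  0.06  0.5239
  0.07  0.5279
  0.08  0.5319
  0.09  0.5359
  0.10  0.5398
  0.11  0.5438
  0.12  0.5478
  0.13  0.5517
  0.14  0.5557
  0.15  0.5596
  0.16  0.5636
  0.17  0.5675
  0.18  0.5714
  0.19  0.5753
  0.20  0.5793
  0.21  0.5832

$17.85

T = 0.75;  σ√T = 0.2252
d₁ = [ln(187/182) + (0.02 − 0.037 + 0.26²/2)·0.75] / 0.2252 = [0.0271 + 0.0126] / 0.2252 = 0.1763 → 0.18
d₂ = d₁ − σ√T = 0.1763 − 0.2252 = -0.0488 → -0.05
exp(−qT) = exp(−0.037·0.75) = 0.9726;  exp(−rT) = exp(−0.02·0.75) = 0.9851
C = 187·0.9726·N(0.18) − 182·0.9851·N(-0.05) = 187·0.9726·0.5714 − 182·0.9851·0.4801 = 103.9241 − 86.0763 = 17.8478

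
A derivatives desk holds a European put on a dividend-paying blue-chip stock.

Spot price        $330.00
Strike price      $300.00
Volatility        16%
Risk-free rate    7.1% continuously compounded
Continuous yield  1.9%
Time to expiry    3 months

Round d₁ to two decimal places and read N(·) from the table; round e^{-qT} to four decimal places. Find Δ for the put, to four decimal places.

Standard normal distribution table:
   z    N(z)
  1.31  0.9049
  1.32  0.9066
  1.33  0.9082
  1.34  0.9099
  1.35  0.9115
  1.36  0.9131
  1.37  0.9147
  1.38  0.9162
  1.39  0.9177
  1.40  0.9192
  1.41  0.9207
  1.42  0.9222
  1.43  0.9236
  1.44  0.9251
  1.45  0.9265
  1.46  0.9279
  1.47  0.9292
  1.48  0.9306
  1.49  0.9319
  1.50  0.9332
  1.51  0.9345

σ√T = 0.16·√0.25 = 0.0800
ln(S/K) + (r − q + σ²/2)T = ln(330/300) + (0.071 − 0.019 + 0.16²/2)·0.25 = 0.0953 + 0.0162 = 0.1115
d₁ = 0.1115 / 0.0800 = 1.3939 ≈ 1.39
N(d₁) = N(1.39) = 0.9177
Δ_put = exp(−qT)·(N(d₁) − 1) = 0.9953·(0.9177 − 1) = -0.0819

-0.0819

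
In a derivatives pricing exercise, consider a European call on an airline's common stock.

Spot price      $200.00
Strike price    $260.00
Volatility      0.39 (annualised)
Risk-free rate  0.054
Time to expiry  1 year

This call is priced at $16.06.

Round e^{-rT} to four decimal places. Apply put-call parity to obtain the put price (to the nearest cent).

$62.38

exp(−rT) = exp(−0.054·1) = 0.9474
Put-call parity: C − P = S − K·e^(−rT) = 200 − 260·0.9474 = 200 − 246.3240 = -46.3240
P = C − (C − P) = 16.06 − (-46.3240) = 62.3840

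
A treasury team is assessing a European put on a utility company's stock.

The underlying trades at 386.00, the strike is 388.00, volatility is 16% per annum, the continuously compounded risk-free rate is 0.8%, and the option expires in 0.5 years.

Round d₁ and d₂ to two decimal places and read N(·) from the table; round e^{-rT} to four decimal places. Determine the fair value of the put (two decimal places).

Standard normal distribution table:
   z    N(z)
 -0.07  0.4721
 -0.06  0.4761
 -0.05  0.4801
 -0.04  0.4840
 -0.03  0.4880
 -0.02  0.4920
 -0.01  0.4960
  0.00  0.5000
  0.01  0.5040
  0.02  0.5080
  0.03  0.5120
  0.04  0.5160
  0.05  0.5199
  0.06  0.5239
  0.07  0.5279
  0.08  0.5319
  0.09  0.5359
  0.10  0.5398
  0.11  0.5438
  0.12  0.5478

18.69

σ√T = 0.16 × 0.7071 = 0.1131
d₁ = [ln(386/388) + (0.008 + 0.16²/2)·0.5] / 0.1131 = [-0.0052 + 0.0104] / 0.1131 = 0.0462 → 0.05
d₂ = d₁ − σ√T = 0.0462 − 0.1131 = -0.0669 → -0.07
e^(−rT) = e^(−0.008·0.5) = 0.9960
P = 388·0.9960·N(0.07) − 386·N(-0.05) = 388·0.9960·0.5279 − 386·0.4801 = 204.0059 − 185.3186 = 18.6873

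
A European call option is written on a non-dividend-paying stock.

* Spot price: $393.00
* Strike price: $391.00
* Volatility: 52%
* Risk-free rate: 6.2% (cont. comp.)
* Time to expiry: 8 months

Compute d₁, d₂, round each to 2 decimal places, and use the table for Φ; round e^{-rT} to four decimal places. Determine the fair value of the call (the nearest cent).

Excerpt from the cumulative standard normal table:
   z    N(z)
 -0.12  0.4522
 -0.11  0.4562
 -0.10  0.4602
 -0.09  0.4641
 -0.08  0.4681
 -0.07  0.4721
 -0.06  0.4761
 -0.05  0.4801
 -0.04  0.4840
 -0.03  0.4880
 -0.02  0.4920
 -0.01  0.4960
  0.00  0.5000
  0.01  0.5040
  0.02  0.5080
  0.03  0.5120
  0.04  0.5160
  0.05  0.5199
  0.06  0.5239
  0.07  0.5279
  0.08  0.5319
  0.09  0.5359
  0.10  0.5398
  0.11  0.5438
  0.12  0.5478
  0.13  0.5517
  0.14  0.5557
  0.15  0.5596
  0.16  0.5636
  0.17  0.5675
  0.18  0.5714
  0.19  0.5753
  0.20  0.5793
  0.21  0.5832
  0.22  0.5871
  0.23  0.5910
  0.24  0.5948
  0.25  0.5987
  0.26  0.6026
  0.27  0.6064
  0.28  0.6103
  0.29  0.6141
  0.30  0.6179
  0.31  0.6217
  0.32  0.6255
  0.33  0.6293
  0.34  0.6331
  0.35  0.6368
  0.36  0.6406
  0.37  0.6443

σ√T = 0.52·√0.6667 = 0.4246
d₁ = [ln(393/391) + (0.062 + 0.52²/2)·0.6667] / 0.4246 = [0.0051 + 0.1315] / 0.4246 = 0.3217 ⇒ 0.32
d₂ = d₁ − σ√T = 0.3217 − 0.4246 = -0.1029 ⇒ -0.10
e^(−rT) = e^(−0.062·0.6667) = 0.9595
N(d₁) = N(0.32) = 0.6255;  N(d₂) = N(-0.10) = 0.4602
C = 393·0.6255 − 391·0.9595·0.4602 = 245.8215 − 172.6507 = 73.1708

$73.17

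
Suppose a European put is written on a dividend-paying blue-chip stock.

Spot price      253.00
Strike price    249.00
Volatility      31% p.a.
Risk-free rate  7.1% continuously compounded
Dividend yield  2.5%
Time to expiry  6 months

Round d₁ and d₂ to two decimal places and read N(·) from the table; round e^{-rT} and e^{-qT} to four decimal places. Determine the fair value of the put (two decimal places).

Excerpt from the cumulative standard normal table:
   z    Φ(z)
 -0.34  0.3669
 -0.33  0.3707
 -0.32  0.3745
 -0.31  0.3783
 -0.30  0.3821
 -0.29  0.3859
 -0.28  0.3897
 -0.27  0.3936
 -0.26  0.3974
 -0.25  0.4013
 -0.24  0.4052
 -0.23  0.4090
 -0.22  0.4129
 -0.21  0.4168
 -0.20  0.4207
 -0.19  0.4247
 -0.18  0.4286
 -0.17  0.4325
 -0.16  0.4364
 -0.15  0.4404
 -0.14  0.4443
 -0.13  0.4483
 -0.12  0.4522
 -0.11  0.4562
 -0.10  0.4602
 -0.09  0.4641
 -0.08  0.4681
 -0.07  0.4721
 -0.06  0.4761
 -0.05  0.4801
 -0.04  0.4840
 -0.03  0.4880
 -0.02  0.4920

17.03

σ√T = 0.31 × 0.7071 = 0.2192
ln(S/K) + (r − q + σ²/2)T = ln(253/249) + (0.071 − 0.025 + 0.31²/2)·0.5 = 0.0159 + 0.0470 = 0.0630
d₁ = 0.0630 / 0.2192 = 0.2872 → 0.29
d₂ = d₁ − σ√T = 0.2872 − 0.2192 = 0.0680 → 0.07
e^(−qT) = e^(−0.025·0.5) = 0.9876;  e^(−rT) = e^(−0.071·0.5) = 0.9651
N(−d₂) = N(-0.07) = 0.4721;  N(−d₁) = N(-0.29) = 0.3859
P = 249·0.9651·0.4721 − 253·0.9876·0.3859 = 113.4503 − 96.4221 = 17.0282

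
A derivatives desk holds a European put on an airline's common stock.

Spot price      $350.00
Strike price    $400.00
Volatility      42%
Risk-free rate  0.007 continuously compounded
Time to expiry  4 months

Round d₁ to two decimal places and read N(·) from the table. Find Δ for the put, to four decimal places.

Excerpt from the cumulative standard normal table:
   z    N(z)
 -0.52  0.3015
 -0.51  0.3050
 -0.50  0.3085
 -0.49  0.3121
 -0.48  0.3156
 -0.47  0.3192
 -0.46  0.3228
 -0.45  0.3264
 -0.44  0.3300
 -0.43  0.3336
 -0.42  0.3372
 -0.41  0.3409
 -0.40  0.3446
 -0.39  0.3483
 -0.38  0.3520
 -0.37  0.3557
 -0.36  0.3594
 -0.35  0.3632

σ√T = 0.42·√0.3333 = 0.2425
d₁ = [ln(350/400) + (0.007 + 0.42²/2)·0.3333] / 0.2425 = [-0.1335 + 0.0317] / 0.2425 = -0.4198 ⇒ -0.42
N(d₁) = N(-0.42) = 0.3372
Δ_put = N(d₁) − 1 = 0.3372 − 1 = -0.6628

-0.6628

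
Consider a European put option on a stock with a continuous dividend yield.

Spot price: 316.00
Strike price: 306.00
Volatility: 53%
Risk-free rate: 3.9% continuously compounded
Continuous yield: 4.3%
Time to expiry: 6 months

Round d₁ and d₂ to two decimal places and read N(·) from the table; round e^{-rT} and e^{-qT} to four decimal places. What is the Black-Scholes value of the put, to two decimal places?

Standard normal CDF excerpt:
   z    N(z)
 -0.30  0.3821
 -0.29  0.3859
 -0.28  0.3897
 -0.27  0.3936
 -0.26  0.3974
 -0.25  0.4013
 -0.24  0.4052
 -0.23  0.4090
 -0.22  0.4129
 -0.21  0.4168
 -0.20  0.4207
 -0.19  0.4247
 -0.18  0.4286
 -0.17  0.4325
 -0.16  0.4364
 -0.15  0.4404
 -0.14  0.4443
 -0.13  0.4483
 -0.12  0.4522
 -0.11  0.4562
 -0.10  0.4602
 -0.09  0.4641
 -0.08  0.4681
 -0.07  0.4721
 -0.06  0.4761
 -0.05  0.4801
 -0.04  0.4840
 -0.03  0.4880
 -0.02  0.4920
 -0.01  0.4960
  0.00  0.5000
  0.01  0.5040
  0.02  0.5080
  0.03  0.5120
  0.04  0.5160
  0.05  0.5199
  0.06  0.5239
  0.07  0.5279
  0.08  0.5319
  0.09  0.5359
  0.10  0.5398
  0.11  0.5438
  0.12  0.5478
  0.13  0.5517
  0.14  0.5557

σ√T = 0.53 × 0.7071 = 0.3748
d₁ = [ln(316/306) + (0.039 − 0.043 + ½·0.53²)·0.5] / (σ√T) = (0.0322 + 0.0682) / 0.3748 = 0.2679 ⇒ 0.27
d₂ = 0.2679 − 0.3748 = -0.1069 ⇒ -0.11
e^(−qT) = e^(−0.043·0.5) = 0.9787;  e^(−rT) = e^(−0.039·0.5) = 0.9807
N(−d₂) = N(0.11) = 0.5438;  N(−d₁) = N(-0.27) = 0.3936
P = 306·0.9807·0.5438 − 316·0.9787·0.3936 = 163.1912 − 121.7284 = 41.4629

41.46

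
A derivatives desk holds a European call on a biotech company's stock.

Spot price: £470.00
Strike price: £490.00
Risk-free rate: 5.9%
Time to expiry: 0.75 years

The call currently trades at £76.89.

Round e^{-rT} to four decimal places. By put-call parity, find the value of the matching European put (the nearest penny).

e^(−rT) = e^(−0.059·0.75) = 0.9567
Put-call parity: C − P = S − K·e^(−rT) = 470 − 490·0.9567 = 470 − 468.7830 = 1.2170
P = C − (C − P) = 76.89 − (1.2170) = 75.6730

£75.67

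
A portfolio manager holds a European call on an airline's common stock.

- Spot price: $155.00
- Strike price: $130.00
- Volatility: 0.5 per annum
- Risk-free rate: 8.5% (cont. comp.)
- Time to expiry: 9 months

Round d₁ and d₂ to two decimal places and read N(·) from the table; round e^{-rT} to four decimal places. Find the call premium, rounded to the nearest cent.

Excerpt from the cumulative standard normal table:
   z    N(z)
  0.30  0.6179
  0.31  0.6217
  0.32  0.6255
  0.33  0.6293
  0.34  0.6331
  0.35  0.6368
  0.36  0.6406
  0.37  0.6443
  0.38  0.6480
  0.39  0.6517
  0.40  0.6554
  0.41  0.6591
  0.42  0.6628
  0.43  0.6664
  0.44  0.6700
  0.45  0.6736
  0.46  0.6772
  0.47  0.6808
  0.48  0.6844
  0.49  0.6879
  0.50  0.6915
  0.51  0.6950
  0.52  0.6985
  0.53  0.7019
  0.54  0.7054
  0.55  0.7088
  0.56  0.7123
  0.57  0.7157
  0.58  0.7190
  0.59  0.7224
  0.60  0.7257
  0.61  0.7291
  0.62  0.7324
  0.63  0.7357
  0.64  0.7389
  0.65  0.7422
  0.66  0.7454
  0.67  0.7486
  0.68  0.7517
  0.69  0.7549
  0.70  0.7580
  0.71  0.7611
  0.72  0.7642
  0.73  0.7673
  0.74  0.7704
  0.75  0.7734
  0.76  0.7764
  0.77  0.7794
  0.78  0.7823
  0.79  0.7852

$43.59

σ√T = 0.5 × 0.8660 = 0.4330
d₁ = [ln(155/130) + (0.085 + 0.5²/2)·0.75] / 0.4330 = [0.1759 + 0.1575] / 0.4330 = 0.7699 ≈ 0.77
d₂ = d₁ − σ√T = 0.7699 − 0.4330 = 0.3369 ≈ 0.34
exp(−rT) = exp(−0.085·0.75) = 0.9382
N(d₁) = N(0.77) = 0.7794;  N(d₂) = N(0.34) = 0.6331
C = 155·0.7794 − 130·0.9382·0.6331 = 120.8070 − 77.2167 = 43.5903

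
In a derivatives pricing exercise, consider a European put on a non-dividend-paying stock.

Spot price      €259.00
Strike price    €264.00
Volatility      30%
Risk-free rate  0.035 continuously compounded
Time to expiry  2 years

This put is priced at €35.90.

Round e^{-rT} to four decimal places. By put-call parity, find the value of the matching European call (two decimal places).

e^(−rT) = e^(−0.035·2) = 0.9324
Put-call parity: C − P = S − K·e^(−rT) = 259 − 264·0.9324 = 259 − 246.1536 = 12.8464
C = P + (C − P) = 35.90 + (12.8464) = 48.7464

€48.75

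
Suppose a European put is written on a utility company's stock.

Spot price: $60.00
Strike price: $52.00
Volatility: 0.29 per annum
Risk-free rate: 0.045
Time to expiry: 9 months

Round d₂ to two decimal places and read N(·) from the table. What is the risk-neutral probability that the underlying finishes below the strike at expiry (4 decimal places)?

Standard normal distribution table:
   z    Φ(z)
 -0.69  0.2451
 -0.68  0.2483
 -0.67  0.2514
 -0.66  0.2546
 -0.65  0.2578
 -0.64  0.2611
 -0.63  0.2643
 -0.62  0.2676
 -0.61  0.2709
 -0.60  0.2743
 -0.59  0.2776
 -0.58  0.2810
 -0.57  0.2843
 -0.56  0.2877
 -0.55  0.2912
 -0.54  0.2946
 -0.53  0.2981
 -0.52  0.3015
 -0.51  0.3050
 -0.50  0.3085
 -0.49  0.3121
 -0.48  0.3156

0.2810

σ√T = 0.29·√0.75 = 0.2511
d₁ = [ln(60/52) + (0.045 + 0.29²/2)·0.75] / 0.2511 = [0.1431 + 0.0653] / 0.2511 = 0.8297 which rounds to 0.83
d₂ = d₁ − σ√T = 0.8297 − 0.2511 = 0.5786 which rounds to 0.58
Risk-neutral Pr[S_T < K] = N(−d₂) = N(-0.58) = 0.2810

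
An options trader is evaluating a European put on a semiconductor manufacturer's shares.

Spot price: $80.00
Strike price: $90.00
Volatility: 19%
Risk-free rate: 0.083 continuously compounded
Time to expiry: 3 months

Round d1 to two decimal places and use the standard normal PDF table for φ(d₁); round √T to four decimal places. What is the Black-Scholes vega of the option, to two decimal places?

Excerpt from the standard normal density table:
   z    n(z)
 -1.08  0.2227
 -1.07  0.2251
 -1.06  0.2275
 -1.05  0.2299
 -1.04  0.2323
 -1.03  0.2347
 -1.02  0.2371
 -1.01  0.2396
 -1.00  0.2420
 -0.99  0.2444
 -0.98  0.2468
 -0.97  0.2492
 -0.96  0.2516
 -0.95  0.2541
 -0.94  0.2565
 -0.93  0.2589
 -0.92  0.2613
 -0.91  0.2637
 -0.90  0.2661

9.97

σ√T = 0.19·√0.25 = 0.0950
d₁ = [ln(80/90) + (0.083 + ½·0.19²)·0.25] / (σ√T) = (-0.1178 + 0.0253) / 0.0950 = -0.9739 → -0.97
√T = √0.25 = 0.5000
φ(d₁) = φ(-0.97) = 0.2492
vega = S·φ(d₁)·√T = 80·0.2492·0.5000 = 9.9680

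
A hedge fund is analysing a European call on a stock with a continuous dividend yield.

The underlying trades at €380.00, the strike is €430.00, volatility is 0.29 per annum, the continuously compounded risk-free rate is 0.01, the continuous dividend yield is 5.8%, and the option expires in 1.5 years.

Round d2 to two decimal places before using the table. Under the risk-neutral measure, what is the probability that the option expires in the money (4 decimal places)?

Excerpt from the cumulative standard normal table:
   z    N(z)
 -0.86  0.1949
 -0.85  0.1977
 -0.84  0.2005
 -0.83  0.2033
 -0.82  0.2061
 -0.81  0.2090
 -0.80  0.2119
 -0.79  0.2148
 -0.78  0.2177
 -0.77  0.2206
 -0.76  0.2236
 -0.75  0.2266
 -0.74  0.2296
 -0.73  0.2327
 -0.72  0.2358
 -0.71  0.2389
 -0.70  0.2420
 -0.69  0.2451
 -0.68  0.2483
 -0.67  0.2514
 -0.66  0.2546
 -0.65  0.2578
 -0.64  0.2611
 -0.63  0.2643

σ√T = 0.29·√1.5 = 0.3552
d₁ = [ln(380/430) + (0.01 − 0.058 + 0.29²/2)·1.5] / 0.3552 = [-0.1236 − 0.0089] / 0.3552 = -0.3732 → -0.37
d₂ = d₁ − σ√T = -0.3732 − 0.3552 = -0.7283 → -0.73
Risk-neutral Pr[S_T > K] = N(d₂) = N(-0.73) = 0.2327

0.2327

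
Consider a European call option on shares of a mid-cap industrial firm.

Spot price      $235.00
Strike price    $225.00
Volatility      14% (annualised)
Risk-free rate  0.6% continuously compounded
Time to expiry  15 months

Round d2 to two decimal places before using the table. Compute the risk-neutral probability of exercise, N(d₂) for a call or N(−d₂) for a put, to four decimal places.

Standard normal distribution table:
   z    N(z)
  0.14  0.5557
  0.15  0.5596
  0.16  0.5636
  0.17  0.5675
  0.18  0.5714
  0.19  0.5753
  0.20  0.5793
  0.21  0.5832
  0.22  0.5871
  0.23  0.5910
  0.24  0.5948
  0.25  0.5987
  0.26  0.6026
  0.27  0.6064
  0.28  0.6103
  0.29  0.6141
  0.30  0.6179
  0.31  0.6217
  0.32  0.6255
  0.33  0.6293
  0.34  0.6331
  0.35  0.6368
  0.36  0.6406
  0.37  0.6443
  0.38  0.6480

0.5987

σ√T = 0.14·√1.25 = 0.1565
d₁ = [ln(235/225) + (0.006 + 0.14²/2)·1.25] / 0.1565 = [0.0435 + 0.0198] / 0.1565 = 0.4040 → 0.40
d₂ = d₁ − σ√T = 0.4040 − 0.1565 = 0.2475 → 0.25
Risk-neutral Pr[S_T > K] = N(d₂) = N(0.25) = 0.5987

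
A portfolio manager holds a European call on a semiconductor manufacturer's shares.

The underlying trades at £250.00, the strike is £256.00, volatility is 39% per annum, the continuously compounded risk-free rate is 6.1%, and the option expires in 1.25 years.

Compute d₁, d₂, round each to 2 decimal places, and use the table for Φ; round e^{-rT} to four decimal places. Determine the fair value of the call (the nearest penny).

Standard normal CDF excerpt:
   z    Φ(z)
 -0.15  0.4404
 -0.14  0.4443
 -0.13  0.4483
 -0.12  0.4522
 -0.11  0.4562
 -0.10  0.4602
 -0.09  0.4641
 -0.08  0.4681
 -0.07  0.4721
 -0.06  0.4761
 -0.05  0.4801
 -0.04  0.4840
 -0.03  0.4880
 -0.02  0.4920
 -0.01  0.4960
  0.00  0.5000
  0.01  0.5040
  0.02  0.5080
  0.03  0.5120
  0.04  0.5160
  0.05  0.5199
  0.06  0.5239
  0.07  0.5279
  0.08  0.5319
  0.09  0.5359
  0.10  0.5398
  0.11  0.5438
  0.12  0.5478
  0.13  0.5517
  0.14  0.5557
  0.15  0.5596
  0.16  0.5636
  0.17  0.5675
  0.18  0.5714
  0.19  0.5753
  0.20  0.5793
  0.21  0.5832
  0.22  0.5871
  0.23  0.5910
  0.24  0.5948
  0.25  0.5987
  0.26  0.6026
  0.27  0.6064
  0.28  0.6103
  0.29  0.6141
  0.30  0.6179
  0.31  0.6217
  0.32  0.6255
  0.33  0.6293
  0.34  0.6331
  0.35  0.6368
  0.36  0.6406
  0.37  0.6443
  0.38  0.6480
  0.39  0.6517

σ√T = 0.39·√1.25 = 0.4360
d₁ = [ln(250/256) + (0.061 + 0.39²/2)·1.25] / 0.4360 = [-0.0237 + 0.1713] / 0.4360 = 0.3385 ≈ 0.34
d₂ = d₁ − σ√T = 0.3385 − 0.4360 = -0.0975 ≈ -0.10
exp(−rT) = exp(−0.061·1.25) = 0.9266
N(d₁) = N(0.34) = 0.6331;  N(d₂) = N(-0.10) = 0.4602
C = 250·0.6331 − 256·0.9266·0.4602 = 158.2750 − 109.1639 = 49.1111

£49.11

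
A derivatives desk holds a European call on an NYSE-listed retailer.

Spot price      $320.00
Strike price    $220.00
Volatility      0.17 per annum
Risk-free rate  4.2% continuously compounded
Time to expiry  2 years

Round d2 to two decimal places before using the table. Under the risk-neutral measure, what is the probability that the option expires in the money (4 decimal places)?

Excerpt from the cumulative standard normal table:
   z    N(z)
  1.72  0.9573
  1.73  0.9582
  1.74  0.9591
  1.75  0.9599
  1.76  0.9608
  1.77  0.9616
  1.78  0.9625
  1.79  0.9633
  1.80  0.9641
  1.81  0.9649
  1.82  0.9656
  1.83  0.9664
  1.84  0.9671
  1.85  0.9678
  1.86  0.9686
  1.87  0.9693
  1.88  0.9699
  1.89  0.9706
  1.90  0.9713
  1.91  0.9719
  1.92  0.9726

0.9633

σ√T = 0.17·√2 = 0.2404
d₁ = [ln(320/220) + (0.042 + ½·0.17²)·2] / (σ√T) = (0.3747 + 0.1129) / 0.2404 = 2.0281 ⇒ 2.03
d₂ = 2.0281 − 0.2404 = 1.7877 ⇒ 1.79
Pr(exercise) under Q = N(d₂) = 0.9633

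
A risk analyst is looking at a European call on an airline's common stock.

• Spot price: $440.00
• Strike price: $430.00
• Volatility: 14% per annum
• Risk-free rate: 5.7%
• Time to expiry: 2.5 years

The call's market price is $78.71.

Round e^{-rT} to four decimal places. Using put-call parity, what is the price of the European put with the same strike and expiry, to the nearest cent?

$11.61

exp(−rT) = exp(−0.057·2.5) = 0.8672
Put-call parity: C − P = S − K·e^(−rT) = 440 − 430·0.8672 = 440 − 372.8960 = 67.1040
P = C − (C − P) = 78.71 − (67.1040) = 11.6060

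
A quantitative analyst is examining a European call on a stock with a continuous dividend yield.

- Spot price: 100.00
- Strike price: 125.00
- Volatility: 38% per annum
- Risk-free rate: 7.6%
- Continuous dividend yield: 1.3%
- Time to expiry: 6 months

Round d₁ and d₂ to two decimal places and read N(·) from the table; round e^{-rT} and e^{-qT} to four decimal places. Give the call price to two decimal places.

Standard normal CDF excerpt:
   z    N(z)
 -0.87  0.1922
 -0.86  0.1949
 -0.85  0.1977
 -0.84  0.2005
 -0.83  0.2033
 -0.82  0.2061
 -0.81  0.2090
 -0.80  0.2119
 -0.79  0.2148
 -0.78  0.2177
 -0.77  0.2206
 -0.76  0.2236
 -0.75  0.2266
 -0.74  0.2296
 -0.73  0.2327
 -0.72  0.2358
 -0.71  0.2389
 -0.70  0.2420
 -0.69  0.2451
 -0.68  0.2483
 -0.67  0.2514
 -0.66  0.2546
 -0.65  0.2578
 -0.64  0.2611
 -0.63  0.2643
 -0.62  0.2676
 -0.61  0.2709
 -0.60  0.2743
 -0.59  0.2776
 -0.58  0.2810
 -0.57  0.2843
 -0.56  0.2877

4.13

σ√T = 0.38·√0.5 = 0.2687
d₁ = [ln(100/125) + (0.076 − 0.013 + 0.38²/2)·0.5] / 0.2687 = [-0.2231 + 0.0676] / 0.2687 = -0.5789 → -0.58
d₂ = d₁ − σ√T = -0.5789 − 0.2687 = -0.8476 → -0.85
exp(−qT) = exp(−0.013·0.5) = 0.9935;  exp(−rT) = exp(−0.076·0.5) = 0.9627
C = 100·0.9935·N(-0.58) − 125·0.9627·N(-0.85) = 100·0.9935·0.2810 − 125·0.9627·0.1977 = 27.9174 − 23.7907 = 4.1266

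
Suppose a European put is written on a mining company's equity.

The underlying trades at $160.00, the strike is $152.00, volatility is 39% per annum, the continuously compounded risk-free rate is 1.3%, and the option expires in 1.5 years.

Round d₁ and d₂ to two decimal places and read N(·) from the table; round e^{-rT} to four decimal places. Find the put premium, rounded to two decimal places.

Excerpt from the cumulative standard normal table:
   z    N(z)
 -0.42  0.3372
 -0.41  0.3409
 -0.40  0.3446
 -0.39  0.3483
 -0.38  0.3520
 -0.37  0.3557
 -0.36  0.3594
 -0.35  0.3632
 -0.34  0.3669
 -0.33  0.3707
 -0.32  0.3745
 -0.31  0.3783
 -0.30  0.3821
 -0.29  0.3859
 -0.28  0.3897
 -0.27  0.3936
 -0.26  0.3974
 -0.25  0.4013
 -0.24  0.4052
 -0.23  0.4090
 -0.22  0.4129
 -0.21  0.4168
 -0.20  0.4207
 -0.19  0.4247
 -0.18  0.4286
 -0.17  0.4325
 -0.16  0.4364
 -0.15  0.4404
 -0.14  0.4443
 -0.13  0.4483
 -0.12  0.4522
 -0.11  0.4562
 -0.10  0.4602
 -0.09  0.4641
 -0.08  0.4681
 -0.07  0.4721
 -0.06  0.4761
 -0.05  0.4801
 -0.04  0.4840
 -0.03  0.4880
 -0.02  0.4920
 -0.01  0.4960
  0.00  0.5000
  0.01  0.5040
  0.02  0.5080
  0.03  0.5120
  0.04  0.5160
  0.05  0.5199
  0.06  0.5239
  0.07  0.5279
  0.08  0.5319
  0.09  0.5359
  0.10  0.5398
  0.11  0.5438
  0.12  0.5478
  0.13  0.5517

$24.16

σ√T = 0.39·√1.5 = 0.4777
d₁ = [ln(160/152) + (0.013 + 0.39²/2)·1.5] / 0.4777 = [0.0513 + 0.1336] / 0.4777 = 0.3870 ≈ 0.39
d₂ = d₁ − σ√T = 0.3870 − 0.4777 = -0.0906 ≈ -0.09
exp(−rT) = exp(−0.013·1.5) = 0.9807
N(−d₂) = N(0.09) = 0.5359;  N(−d₁) = N(-0.39) = 0.3483
P = 152·0.9807·0.5359 − 160·0.3483 = 79.8847 − 55.7280 = 24.1567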